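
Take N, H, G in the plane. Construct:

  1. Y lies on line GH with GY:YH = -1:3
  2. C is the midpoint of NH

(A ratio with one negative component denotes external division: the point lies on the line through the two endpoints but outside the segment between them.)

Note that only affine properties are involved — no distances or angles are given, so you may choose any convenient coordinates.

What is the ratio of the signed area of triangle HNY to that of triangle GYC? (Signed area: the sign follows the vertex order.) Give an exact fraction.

[HNY]:[GYC] = -6

Assign N = (0, 0), H = (1, 0), G = (0, 1) — the answer is frame-independent, so this choice is without loss of generality.
1. Y lies on line GH with GY:YH = -1:3 ⇒ Y = (-1/2, 3/2)
2. C is the midpoint of NH ⇒ C = (1/2, 0)
2·[HNY] = -3/2, 2·[GYC] = 1/4
[HNY]:[GYC] = -3/2:1/4 = -6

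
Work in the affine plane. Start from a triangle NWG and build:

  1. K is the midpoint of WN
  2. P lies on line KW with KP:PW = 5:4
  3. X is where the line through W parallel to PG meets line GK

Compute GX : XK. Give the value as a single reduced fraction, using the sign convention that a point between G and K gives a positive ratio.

Set N = (0, 0), W = (1, 0), G = (0, 1); any affine frame gives the same invariant.
1. K is the midpoint of WN ⇒ K = (1/2, 0)
2. P lies on line KW with KP:PW = 5:4 ⇒ P = (7/9, 0)
3. X is where the line through W parallel to PG meets line GK ⇒ X = (-2/5, 9/5)
X = G + t·(K−G) with t = -4/5, so GX:XK = t:(1−t) = -4/5:9/5

GX:XK = -4/9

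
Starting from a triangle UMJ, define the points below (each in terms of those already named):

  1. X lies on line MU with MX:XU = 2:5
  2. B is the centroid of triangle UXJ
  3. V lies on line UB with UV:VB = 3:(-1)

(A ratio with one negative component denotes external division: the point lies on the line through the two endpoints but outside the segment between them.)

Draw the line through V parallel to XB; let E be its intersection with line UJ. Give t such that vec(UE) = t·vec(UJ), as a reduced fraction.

t = 3/4

Work in coordinates with U = (0, 0), M = (1, 0), J = (0, 1).
1. X lies on line MU with MX:XU = 2:5 ⇒ X = (5/7, 0)
2. B is the centroid of triangle UXJ ⇒ B = (5/21, 1/3)
3. V lies on line UB with UV:VB = 3:(-1) ⇒ V = (5/14, 1/2)
through V parallel to XB: direction (-10/21, 1/3); meets UJ at E = (0, 3/4)
E = U + t·(J−U) with t = 3/4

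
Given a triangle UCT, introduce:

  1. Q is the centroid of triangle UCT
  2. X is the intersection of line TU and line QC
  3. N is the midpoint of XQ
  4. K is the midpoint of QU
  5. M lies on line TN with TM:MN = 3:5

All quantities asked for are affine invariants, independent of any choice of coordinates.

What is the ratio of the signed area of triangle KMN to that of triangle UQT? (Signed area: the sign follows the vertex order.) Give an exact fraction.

[KMN]:[UQT] = -5/64

Work in coordinates with U = (0, 0), C = (1, 0), T = (0, 1).
1. Q is the centroid of triangle UCT ⇒ Q = (1/3, 1/3)
2. X is the intersection of line TU and line QC ⇒ X = (0, 1/2)
3. N is the midpoint of XQ ⇒ N = (1/6, 5/12)
4. K is the midpoint of QU ⇒ K = (1/6, 1/6)
5. M lies on line TN with TM:MN = 3:5 ⇒ M = (1/16, 25/32)
2·[KMN] = -5/192, 2·[UQT] = 1/3
[KMN]:[UQT] = -5/192:1/3 = -5/64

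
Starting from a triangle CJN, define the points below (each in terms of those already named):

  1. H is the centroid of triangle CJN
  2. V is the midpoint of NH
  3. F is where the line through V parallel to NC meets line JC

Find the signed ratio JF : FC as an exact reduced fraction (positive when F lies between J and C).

Work in coordinates with C = (0, 0), J = (1, 0), N = (0, 1).
1. H is the centroid of triangle CJN ⇒ H = (1/3, 1/3)
2. V is the midpoint of NH ⇒ V = (1/6, 2/3)
3. F is where the line through V parallel to NC meets line JC ⇒ F = (1/6, 0)
F = J + t·(C−J) with t = 5/6, so JF:FC = t:(1−t) = 5/6:1/6

JF:FC = 5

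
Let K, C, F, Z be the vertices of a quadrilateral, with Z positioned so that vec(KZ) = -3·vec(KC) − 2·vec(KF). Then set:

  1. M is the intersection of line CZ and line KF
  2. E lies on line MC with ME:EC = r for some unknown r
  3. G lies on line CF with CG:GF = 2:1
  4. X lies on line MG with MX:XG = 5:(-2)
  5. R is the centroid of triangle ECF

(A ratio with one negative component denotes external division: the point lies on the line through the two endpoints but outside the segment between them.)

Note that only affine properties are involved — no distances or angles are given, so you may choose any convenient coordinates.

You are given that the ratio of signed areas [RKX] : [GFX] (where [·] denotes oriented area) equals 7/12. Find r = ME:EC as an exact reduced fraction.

r = -1/3

Work in coordinates with K = (0, 0), C = (1, 0), F = (0, 1), Z = (-3, -2).
1. M is the intersection of line CZ and line KF ⇒ M = (0, -1/2)
2. With ME:EC = r, write λ = r/(r+1) so E = M + λ·(C−M); E is affine-linear in λ
3. G lies on line CF with CG:GF = 2:1 ⇒ G = (1/3, 2/3)
4. X lies on line MG with MX:XG = 5:(-2) ⇒ X = (5/9, 13/9)
5. R is the centroid of triangle ECF ⇒ R is an affine combination of earlier points and hence also affine-linear in λ
Every point depending on E is an affine combination of E and λ-independent points, so each such coordinate is linear in λ; the λ² term in each signed area is a multiple of (C−M)×(C−M) = 0, so 2·[RKX] and 2·[GFX] are each linear in λ. Evaluating at λ=0 and λ=1:
  2·[RKX] = -7/18·λ − 7/18,   2·[GFX] = -1/3
So [RKX]:[GFX] = (-7/18·λ − 7/18) / (-1/3). Setting this equal to 7/12:
  -7/18·λ − 7/18 = 7/12·(-1/3)  ⇒  λ = -1/2
Then r = λ/(1−λ) = (-1/2)/(3/2) = -1/3. Check: with r = -1/3, E = (-1/2, -3/4) and [RKX]:[GFX] = 7/12 as required.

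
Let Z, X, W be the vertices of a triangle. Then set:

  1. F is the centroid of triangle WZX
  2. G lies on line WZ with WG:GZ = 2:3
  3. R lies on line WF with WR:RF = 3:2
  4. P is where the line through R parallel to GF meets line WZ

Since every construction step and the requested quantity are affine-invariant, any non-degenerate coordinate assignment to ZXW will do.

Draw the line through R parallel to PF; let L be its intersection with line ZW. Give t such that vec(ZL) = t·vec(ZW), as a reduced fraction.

t = 107/125

Work in coordinates with Z = (0, 0), X = (1, 0), W = (0, 1).
1. F is the centroid of triangle WZX ⇒ F = (1/3, 1/3)
2. G lies on line WZ with WG:GZ = 2:3 ⇒ G = (0, 3/5)
3. R lies on line WF with WR:RF = 3:2 ⇒ R = (1/5, 3/5)
4. P is where the line through R parallel to GF meets line WZ ⇒ P = (0, 19/25)
through R parallel to PF: direction (1/3, -32/75); meets ZW at L = (0, 107/125)
L = Z + t·(W−Z) with t = 107/125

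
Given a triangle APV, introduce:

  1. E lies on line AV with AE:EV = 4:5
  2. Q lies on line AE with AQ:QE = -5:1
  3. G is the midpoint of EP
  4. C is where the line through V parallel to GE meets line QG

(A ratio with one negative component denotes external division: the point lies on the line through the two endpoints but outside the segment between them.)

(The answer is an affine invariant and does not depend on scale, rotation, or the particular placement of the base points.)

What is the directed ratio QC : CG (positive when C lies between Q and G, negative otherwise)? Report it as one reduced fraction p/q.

QC:CG = -4/5

Choose coordinates A = (0, 0), P = (1, 0), V = (0, 1).
1. E lies on line AV with AE:EV = 4:5 ⇒ E = (0, 4/9)
2. Q lies on line AE with AQ:QE = -5:1 ⇒ Q = (0, 5/9)
3. G is the midpoint of EP ⇒ G = (1/2, 2/9)
4. C is where the line through V parallel to GE meets line QG ⇒ C = (-2, 17/9)
C = Q + t·(G−Q) with t = -4, so QC:CG = t:(1−t) = -4:5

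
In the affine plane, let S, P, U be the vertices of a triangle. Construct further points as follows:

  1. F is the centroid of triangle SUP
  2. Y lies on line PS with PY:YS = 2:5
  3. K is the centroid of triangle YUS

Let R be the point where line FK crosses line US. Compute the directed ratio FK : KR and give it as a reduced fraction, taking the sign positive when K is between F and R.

FK:KR = 2/5

Assign S = (0, 0), P = (1, 0), U = (0, 1) — the answer is frame-independent, so this choice is without loss of generality.
1. F is the centroid of triangle SUP ⇒ F = (1/3, 1/3)
2. Y lies on line PS with PY:YS = 2:5 ⇒ Y = (5/7, 0)
3. K is the centroid of triangle YUS ⇒ K = (5/21, 1/3)
line FK meets US at R = (0, 1/3)
K = F + t·(R−F) with t = 2/7, so FK:KR = 2/7:5/7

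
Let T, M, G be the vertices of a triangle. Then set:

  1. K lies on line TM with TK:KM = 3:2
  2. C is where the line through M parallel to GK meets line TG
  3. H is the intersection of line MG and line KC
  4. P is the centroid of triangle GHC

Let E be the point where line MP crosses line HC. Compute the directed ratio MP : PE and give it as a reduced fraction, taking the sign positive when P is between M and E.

MP:PE = -6

Work in coordinates with T = (0, 0), M = (1, 0), G = (0, 1).
1. K lies on line TM with TK:KM = 3:2 ⇒ K = (3/5, 0)
2. C is where the line through M parallel to GK meets line TG ⇒ C = (0, 5/3)
3. H is the intersection of line MG and line KC ⇒ H = (3/8, 5/8)
4. P is the centroid of triangle GHC ⇒ P = (1/8, 79/72)
line MP meets HC at E = (13/48, 395/432)
P = M + t·(E−M) with t = 6/5, so MP:PE = 6/5:-1/5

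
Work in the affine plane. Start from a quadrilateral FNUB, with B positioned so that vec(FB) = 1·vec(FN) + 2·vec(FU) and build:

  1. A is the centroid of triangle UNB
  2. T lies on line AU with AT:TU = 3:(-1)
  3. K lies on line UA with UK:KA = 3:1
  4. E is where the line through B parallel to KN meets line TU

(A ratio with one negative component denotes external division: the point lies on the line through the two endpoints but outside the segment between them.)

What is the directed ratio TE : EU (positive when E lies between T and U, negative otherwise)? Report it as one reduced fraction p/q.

Set F = (0, 0), N = (1, 0), U = (0, 1), B = (1, 2); any affine frame gives the same invariant.
1. A is the centroid of triangle UNB ⇒ A = (2/3, 1)
2. T lies on line AU with AT:TU = 3:(-1) ⇒ T = (-1/3, 1)
3. K lies on line UA with UK:KA = 3:1 ⇒ K = (1/2, 1)
4. E is where the line through B parallel to KN meets line TU ⇒ E = (3/2, 1)
E = T + t·(U−T) with t = 11/2, so TE:EU = t:(1−t) = 11/2:-9/2

TE:EU = -11/9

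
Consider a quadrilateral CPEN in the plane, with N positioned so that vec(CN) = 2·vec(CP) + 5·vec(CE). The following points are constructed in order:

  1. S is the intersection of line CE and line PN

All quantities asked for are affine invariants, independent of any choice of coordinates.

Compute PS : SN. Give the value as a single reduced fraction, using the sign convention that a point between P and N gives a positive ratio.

PS:SN = -1/2

Work in coordinates with C = (0, 0), P = (1, 0), E = (0, 1), N = (2, 5).
1. S is the intersection of line CE and line PN ⇒ S = (0, -5)
S = P + t·(N−P) with t = -1, so PS:SN = t:(1−t) = -1:2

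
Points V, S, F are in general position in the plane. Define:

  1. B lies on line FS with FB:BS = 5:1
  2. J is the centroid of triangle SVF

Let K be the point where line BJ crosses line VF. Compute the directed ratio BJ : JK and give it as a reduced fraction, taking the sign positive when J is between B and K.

Set V = (0, 0), S = (1, 0), F = (0, 1); any affine frame gives the same invariant.
1. B lies on line FS with FB:BS = 5:1 ⇒ B = (5/6, 1/6)
2. J is the centroid of triangle SVF ⇒ J = (1/3, 1/3)
line BJ meets VF at K = (0, 4/9)
J = B + t·(K−B) with t = 3/5, so BJ:JK = 3/5:2/5

BJ:JK = 3/2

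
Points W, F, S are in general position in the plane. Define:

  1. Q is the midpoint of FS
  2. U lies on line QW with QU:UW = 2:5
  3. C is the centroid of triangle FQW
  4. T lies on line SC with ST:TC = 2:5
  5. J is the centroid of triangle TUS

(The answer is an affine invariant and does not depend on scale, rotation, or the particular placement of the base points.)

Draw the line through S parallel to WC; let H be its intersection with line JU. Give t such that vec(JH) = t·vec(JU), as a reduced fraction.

t = -11/13

Choose coordinates W = (0, 0), F = (1, 0), S = (0, 1).
1. Q is the midpoint of FS ⇒ Q = (1/2, 1/2)
2. U lies on line QW with QU:UW = 2:5 ⇒ U = (5/14, 5/14)
3. C is the centroid of triangle FQW ⇒ C = (1/2, 1/6)
4. T lies on line SC with ST:TC = 2:5 ⇒ T = (1/7, 16/21)
5. J is the centroid of triangle TUS ⇒ J = (1/6, 89/126)
through S parallel to WC: direction (1/2, 1/6); meets JU at H = (1/182, 547/546)
H = J + t·(U−J) with t = -11/13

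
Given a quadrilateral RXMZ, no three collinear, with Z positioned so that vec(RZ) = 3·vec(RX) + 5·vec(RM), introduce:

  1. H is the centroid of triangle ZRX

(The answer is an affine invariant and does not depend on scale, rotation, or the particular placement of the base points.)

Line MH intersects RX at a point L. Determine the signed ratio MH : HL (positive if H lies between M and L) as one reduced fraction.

MH:HL = -2/5

Work in coordinates with R = (0, 0), X = (1, 0), M = (0, 1), Z = (3, 5).
1. H is the centroid of triangle ZRX ⇒ H = (4/3, 5/3)
line MH meets RX at L = (-2, 0)
H = M + t·(L−M) with t = -2/3, so MH:HL = -2/3:5/3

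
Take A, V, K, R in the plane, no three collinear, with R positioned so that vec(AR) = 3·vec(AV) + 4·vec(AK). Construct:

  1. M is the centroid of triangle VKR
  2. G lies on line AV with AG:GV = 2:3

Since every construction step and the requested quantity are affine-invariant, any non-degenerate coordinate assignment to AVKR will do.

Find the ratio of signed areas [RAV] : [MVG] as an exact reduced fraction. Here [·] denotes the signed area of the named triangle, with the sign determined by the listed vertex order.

Work in coordinates with A = (0, 0), V = (1, 0), K = (0, 1), R = (3, 4).
1. M is the centroid of triangle VKR ⇒ M = (4/3, 5/3)
2. G lies on line AV with AG:GV = 2:3 ⇒ G = (2/5, 0)
2·[RAV] = 4, 2·[MVG] = -1
[RAV]:[MVG] = 4:-1 = -4

[RAV]:[MVG] = -4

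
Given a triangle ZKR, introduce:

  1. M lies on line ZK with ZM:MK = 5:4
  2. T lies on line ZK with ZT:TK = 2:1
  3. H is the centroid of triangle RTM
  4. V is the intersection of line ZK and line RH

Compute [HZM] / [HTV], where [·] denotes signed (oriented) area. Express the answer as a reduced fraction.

Assign Z = (0, 0), K = (1, 0), R = (0, 1) — the answer is frame-independent, so this choice is without loss of generality.
1. M lies on line ZK with ZM:MK = 5:4 ⇒ M = (5/9, 0)
2. T lies on line ZK with ZT:TK = 2:1 ⇒ T = (2/3, 0)
3. H is the centroid of triangle RTM ⇒ H = (11/27, 1/3)
4. V is the intersection of line ZK and line RH ⇒ V = (11/18, 0)
2·[HZM] = 5/27, 2·[HTV] = -1/54
[HZM]:[HTV] = 5/27:-1/54 = -10

[HZM]:[HTV] = -10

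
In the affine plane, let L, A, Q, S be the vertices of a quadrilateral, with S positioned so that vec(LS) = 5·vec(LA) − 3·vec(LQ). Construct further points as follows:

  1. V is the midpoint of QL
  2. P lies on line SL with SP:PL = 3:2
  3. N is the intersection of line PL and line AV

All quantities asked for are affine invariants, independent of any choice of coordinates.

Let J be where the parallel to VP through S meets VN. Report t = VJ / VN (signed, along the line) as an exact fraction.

t = -3/7

Work in coordinates with L = (0, 0), A = (1, 0), Q = (0, 1), S = (5, -3).
1. V is the midpoint of QL ⇒ V = (0, 1/2)
2. P lies on line SL with SP:PL = 3:2 ⇒ P = (2, -6/5)
3. N is the intersection of line PL and line AV ⇒ N = (-5, 3)
through S parallel to VP: direction (2, -17/10); meets VN at J = (15/7, -4/7)
J = V + t·(N−V) with t = -3/7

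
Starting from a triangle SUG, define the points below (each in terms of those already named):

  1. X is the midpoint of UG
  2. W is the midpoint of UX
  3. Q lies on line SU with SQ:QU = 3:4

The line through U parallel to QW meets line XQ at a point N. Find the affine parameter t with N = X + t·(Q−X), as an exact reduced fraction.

Work in coordinates with S = (0, 0), U = (1, 0), G = (0, 1).
1. X is the midpoint of UG ⇒ X = (1/2, 1/2)
2. W is the midpoint of UX ⇒ W = (3/4, 1/4)
3. Q lies on line SU with SQ:QU = 3:4 ⇒ Q = (3/7, 0)
through U parallel to QW: direction (9/28, 1/4); meets XQ at N = (5/14, -1/2)
N = X + t·(Q−X) with t = 2

t = 2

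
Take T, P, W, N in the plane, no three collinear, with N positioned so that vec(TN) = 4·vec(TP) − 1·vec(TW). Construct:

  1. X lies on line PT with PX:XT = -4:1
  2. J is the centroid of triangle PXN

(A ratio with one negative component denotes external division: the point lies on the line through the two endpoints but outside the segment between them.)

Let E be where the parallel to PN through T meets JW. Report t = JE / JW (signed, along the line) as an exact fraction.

Assign T = (0, 0), P = (1, 0), W = (0, 1), N = (4, -1) — the answer is frame-independent, so this choice is without loss of generality.
1. X lies on line PT with PX:XT = -4:1 ⇒ X = (-1/3, 0)
2. J is the centroid of triangle PXN ⇒ J = (14/9, -1/3)
through T parallel to PN: direction (3, -1); meets JW at E = (21/11, -7/11)
E = J + t·(W−J) with t = -5/22

t = -5/22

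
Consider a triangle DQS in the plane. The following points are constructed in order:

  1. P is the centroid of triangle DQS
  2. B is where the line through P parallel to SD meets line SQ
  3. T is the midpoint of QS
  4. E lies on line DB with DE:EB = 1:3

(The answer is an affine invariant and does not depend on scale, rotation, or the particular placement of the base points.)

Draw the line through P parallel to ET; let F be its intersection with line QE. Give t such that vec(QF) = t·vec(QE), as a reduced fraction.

t = 26/27

Set D = (0, 0), Q = (1, 0), S = (0, 1); any affine frame gives the same invariant.
1. P is the centroid of triangle DQS ⇒ P = (1/3, 1/3)
2. B is where the line through P parallel to SD meets line SQ ⇒ B = (1/3, 2/3)
3. T is the midpoint of QS ⇒ T = (1/2, 1/2)
4. E lies on line DB with DE:EB = 1:3 ⇒ E = (1/12, 1/6)
through P parallel to ET: direction (5/12, 1/3); meets QE at F = (19/162, 13/81)
F = Q + t·(E−Q) with t = 26/27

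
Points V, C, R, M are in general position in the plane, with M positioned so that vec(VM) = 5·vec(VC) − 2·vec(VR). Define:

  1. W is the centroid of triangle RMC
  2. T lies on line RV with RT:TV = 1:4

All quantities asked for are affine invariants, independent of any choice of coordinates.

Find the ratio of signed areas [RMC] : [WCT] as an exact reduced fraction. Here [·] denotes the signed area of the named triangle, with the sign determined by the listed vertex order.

Assign V = (0, 0), C = (1, 0), R = (0, 1), M = (5, -2) — the answer is frame-independent, so this choice is without loss of generality.
1. W is the centroid of triangle RMC ⇒ W = (2, -1/3)
2. T lies on line RV with RT:TV = 1:4 ⇒ T = (0, 4/5)
2·[RMC] = -2, 2·[WCT] = -7/15
[RMC]:[WCT] = -2:-7/15 = 30/7

[RMC]:[WCT] = 30/7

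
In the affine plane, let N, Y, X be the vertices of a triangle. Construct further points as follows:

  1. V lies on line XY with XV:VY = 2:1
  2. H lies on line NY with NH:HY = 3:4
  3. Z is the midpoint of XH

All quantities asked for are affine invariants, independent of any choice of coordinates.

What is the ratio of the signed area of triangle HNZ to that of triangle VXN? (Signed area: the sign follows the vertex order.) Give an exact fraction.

[HNZ]:[VXN] = -9/28

Assign N = (0, 0), Y = (1, 0), X = (0, 1) — the answer is frame-independent, so this choice is without loss of generality.
1. V lies on line XY with XV:VY = 2:1 ⇒ V = (2/3, 1/3)
2. H lies on line NY with NH:HY = 3:4 ⇒ H = (3/7, 0)
3. Z is the midpoint of XH ⇒ Z = (3/14, 1/2)
2·[HNZ] = -3/14, 2·[VXN] = 2/3
[HNZ]:[VXN] = -3/14:2/3 = -9/28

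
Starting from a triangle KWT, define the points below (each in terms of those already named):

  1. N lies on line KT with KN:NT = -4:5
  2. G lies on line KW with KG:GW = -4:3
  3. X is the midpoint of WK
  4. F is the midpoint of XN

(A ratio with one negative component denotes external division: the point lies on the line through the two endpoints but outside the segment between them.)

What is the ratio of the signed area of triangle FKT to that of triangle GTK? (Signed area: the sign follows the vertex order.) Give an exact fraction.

Set K = (0, 0), W = (1, 0), T = (0, 1); any affine frame gives the same invariant.
1. N lies on line KT with KN:NT = -4:5 ⇒ N = (0, -4)
2. G lies on line KW with KG:GW = -4:3 ⇒ G = (4, 0)
3. X is the midpoint of WK ⇒ X = (1/2, 0)
4. F is the midpoint of XN ⇒ F = (1/4, -2)
2·[FKT] = -1/4, 2·[GTK] = 4
[FKT]:[GTK] = -1/4:4 = -1/16

[FKT]:[GTK] = -1/16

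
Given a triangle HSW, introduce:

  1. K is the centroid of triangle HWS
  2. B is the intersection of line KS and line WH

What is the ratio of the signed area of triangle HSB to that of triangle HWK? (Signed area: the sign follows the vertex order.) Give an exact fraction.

Choose coordinates H = (0, 0), S = (1, 0), W = (0, 1).
1. K is the centroid of triangle HWS ⇒ K = (1/3, 1/3)
2. B is the intersection of line KS and line WH ⇒ B = (0, 1/2)
2·[HSB] = 1/2, 2·[HWK] = -1/3
[HSB]:[HWK] = 1/2:-1/3 = -3/2

[HSB]:[HWK] = -3/2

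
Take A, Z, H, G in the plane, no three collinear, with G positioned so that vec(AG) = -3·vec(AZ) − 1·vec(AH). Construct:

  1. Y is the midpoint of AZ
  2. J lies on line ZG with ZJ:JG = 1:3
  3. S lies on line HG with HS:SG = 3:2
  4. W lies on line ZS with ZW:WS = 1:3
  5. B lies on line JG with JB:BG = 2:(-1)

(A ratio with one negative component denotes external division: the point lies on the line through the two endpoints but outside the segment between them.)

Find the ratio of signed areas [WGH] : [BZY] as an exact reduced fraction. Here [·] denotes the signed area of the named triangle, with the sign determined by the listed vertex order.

Set A = (0, 0), Z = (1, 0), H = (0, 1), G = (-3, -1); any affine frame gives the same invariant.
1. Y is the midpoint of AZ ⇒ Y = (1/2, 0)
2. J lies on line ZG with ZJ:JG = 1:3 ⇒ J = (0, -1/4)
3. S lies on line HG with HS:SG = 3:2 ⇒ S = (-9/5, -1/5)
4. W lies on line ZS with ZW:WS = 1:3 ⇒ W = (3/10, -1/20)
5. B lies on line JG with JB:BG = 2:(-1) ⇒ B = (-6, -7/4)
2·[WGH] = -15/4, 2·[BZY] = 7/8
[WGH]:[BZY] = -15/4:7/8 = -30/7

[WGH]:[BZY] = -30/7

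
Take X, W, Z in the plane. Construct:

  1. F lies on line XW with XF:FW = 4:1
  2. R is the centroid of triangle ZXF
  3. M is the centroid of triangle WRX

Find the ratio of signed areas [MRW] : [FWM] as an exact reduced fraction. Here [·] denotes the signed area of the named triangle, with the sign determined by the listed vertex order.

Work in coordinates with X = (0, 0), W = (1, 0), Z = (0, 1).
1. F lies on line XW with XF:FW = 4:1 ⇒ F = (4/5, 0)
2. R is the centroid of triangle ZXF ⇒ R = (4/15, 1/3)
3. M is the centroid of triangle WRX ⇒ M = (19/45, 1/9)
2·[MRW] = -1/9, 2·[FWM] = 1/45
[MRW]:[FWM] = -1/9:1/45 = -5

[MRW]:[FWM] = -5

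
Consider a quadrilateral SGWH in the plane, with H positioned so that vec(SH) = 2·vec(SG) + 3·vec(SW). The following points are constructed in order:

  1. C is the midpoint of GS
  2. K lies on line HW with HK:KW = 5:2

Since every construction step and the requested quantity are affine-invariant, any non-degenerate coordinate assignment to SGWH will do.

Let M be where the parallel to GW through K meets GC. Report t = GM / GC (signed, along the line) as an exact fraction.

Choose coordinates S = (0, 0), G = (1, 0), W = (0, 1), H = (2, 3).
1. C is the midpoint of GS ⇒ C = (1/2, 0)
2. K lies on line HW with HK:KW = 5:2 ⇒ K = (4/7, 11/7)
through K parallel to GW: direction (-1, 1); meets GC at M = (15/7, 0)
M = G + t·(C−G) with t = -16/7

t = -16/7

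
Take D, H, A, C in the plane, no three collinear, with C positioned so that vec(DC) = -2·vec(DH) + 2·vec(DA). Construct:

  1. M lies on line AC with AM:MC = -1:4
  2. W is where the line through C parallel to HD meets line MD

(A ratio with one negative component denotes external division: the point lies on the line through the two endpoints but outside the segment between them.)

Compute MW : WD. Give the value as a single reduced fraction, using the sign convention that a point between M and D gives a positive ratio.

Work in coordinates with D = (0, 0), H = (1, 0), A = (0, 1), C = (-2, 2).
1. M lies on line AC with AM:MC = -1:4 ⇒ M = (2/3, 2/3)
2. W is where the line through C parallel to HD meets line MD ⇒ W = (2, 2)
W = M + t·(D−M) with t = -2, so MW:WD = t:(1−t) = -2:3

MW:WD = -2/3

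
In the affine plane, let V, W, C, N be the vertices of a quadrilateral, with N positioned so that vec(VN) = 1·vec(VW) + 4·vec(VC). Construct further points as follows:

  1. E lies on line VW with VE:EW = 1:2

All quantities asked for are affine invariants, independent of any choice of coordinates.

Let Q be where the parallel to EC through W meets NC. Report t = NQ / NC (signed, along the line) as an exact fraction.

Choose coordinates V = (0, 0), W = (1, 0), C = (0, 1), N = (1, 4).
1. E lies on line VW with VE:EW = 1:2 ⇒ E = (1/3, 0)
through W parallel to EC: direction (-1/3, 1); meets NC at Q = (1/3, 2)
Q = N + t·(C−N) with t = 2/3

t = 2/3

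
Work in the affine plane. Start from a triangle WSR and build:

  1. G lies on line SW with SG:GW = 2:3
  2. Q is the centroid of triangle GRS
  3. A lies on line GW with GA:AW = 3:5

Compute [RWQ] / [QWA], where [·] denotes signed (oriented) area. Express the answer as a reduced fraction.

Work in coordinates with W = (0, 0), S = (1, 0), R = (0, 1).
1. G lies on line SW with SG:GW = 2:3 ⇒ G = (3/5, 0)
2. Q is the centroid of triangle GRS ⇒ Q = (8/15, 1/3)
3. A lies on line GW with GA:AW = 3:5 ⇒ A = (3/8, 0)
2·[RWQ] = 8/15, 2·[QWA] = 1/8
[RWQ]:[QWA] = 8/15:1/8 = 64/15

[RWQ]:[QWA] = 64/15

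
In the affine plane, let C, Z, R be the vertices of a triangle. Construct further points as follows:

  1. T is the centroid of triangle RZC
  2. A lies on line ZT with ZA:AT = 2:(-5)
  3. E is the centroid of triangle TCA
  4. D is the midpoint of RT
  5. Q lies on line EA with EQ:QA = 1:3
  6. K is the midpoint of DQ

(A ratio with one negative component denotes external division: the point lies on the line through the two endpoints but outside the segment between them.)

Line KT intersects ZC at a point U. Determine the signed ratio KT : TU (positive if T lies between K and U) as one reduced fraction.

KT:TU = -1/24

Set C = (0, 0), Z = (1, 0), R = (0, 1); any affine frame gives the same invariant.
1. T is the centroid of triangle RZC ⇒ T = (1/3, 1/3)
2. A lies on line ZT with ZA:AT = 2:(-5) ⇒ A = (13/9, -2/9)
3. E is the centroid of triangle TCA ⇒ E = (16/27, 1/27)
4. D is the midpoint of RT ⇒ D = (1/6, 2/3)
5. Q lies on line EA with EQ:QA = 1:3 ⇒ Q = (29/36, -1/36)
6. K is the midpoint of DQ ⇒ K = (35/72, 23/72)
line KT meets ZC at U = (4, 0)
T = K + t·(U−K) with t = -1/23, so KT:TU = -1/23:24/23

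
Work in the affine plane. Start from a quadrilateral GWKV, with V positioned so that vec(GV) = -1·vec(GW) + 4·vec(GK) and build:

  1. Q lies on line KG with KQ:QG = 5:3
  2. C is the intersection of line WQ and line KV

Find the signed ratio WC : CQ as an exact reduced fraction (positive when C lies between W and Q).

WC:CQ = 16/5

Choose coordinates G = (0, 0), W = (1, 0), K = (0, 1), V = (-1, 4).
1. Q lies on line KG with KQ:QG = 5:3 ⇒ Q = (0, 3/8)
2. C is the intersection of line WQ and line KV ⇒ C = (5/21, 2/7)
C = W + t·(Q−W) with t = 16/21, so WC:CQ = t:(1−t) = 16/21:5/21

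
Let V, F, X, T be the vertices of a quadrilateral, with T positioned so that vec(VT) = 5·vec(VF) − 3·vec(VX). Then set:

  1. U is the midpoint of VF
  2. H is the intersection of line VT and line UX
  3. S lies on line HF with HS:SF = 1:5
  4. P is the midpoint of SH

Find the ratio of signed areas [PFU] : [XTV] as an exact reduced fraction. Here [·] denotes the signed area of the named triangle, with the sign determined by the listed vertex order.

[PFU]:[XTV] = -11/280

Choose coordinates V = (0, 0), F = (1, 0), X = (0, 1), T = (5, -3).
1. U is the midpoint of VF ⇒ U = (1/2, 0)
2. H is the intersection of line VT and line UX ⇒ H = (5/7, -3/7)
3. S lies on line HF with HS:SF = 1:5 ⇒ S = (16/21, -5/14)
4. P is the midpoint of SH ⇒ P = (31/42, -11/28)
2·[PFU] = 11/56, 2·[XTV] = -5
[PFU]:[XTV] = 11/56:-5 = -11/280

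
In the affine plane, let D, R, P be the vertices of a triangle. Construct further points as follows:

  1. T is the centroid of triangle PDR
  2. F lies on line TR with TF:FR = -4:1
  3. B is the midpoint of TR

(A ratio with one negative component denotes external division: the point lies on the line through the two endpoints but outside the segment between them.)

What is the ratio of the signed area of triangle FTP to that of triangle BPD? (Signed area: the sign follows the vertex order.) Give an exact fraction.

[FTP]:[BPD] = -2/3

Work in coordinates with D = (0, 0), R = (1, 0), P = (0, 1).
1. T is the centroid of triangle PDR ⇒ T = (1/3, 1/3)
2. F lies on line TR with TF:FR = -4:1 ⇒ F = (11/9, -1/9)
3. B is the midpoint of TR ⇒ B = (2/3, 1/6)
2·[FTP] = -4/9, 2·[BPD] = 2/3
[FTP]:[BPD] = -4/9:2/3 = -2/3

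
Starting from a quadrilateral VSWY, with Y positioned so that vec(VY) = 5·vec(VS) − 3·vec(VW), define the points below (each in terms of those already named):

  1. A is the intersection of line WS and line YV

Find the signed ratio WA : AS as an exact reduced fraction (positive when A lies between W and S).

Work in coordinates with V = (0, 0), S = (1, 0), W = (0, 1), Y = (5, -3).
1. A is the intersection of line WS and line YV ⇒ A = (5/2, -3/2)
A = W + t·(S−W) with t = 5/2, so WA:AS = t:(1−t) = 5/2:-3/2

WA:AS = -5/3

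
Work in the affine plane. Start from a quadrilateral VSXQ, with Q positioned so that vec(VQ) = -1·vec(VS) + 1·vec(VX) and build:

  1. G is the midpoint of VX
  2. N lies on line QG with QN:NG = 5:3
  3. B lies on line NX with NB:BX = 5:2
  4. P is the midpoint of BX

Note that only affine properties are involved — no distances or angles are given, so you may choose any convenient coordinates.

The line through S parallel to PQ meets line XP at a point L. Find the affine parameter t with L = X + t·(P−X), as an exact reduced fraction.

Work in coordinates with V = (0, 0), S = (1, 0), X = (0, 1), Q = (-1, 1).
1. G is the midpoint of VX ⇒ G = (0, 1/2)
2. N lies on line QG with QN:NG = 5:3 ⇒ N = (-3/8, 11/16)
3. B lies on line NX with NB:BX = 5:2 ⇒ B = (-3/28, 51/56)
4. P is the midpoint of BX ⇒ P = (-3/56, 107/112)
through S parallel to PQ: direction (-53/56, 5/112); meets XP at L = (-303/280, 11/112)
L = X + t·(P−X) with t = 101/5

t = 101/5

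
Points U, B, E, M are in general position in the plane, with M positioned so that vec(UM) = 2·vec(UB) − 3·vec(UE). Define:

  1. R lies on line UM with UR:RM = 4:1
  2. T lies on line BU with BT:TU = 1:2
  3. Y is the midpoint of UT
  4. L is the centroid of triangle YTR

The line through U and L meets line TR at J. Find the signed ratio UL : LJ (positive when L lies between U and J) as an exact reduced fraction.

Set U = (0, 0), B = (1, 0), E = (0, 1), M = (2, -3); any affine frame gives the same invariant.
1. R lies on line UM with UR:RM = 4:1 ⇒ R = (8/5, -12/5)
2. T lies on line BU with BT:TU = 1:2 ⇒ T = (2/3, 0)
3. Y is the midpoint of UT ⇒ Y = (1/3, 0)
4. L is the centroid of triangle YTR ⇒ L = (13/15, -4/5)
line UL meets TR at J = (26/25, -24/25)
L = U + t·(J−U) with t = 5/6, so UL:LJ = 5/6:1/6

UL:LJ = 5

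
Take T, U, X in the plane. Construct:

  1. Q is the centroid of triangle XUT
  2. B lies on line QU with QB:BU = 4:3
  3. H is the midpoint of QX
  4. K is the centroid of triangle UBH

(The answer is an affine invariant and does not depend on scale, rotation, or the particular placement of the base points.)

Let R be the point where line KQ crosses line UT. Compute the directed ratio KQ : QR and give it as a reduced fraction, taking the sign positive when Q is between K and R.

KQ:QR = -4/21

Set T = (0, 0), U = (1, 0), X = (0, 1); any affine frame gives the same invariant.
1. Q is the centroid of triangle XUT ⇒ Q = (1/3, 1/3)
2. B lies on line QU with QB:BU = 4:3 ⇒ B = (5/7, 1/7)
3. H is the midpoint of QX ⇒ H = (1/6, 2/3)
4. K is the centroid of triangle UBH ⇒ K = (79/126, 17/63)
line KQ meets UT at R = (15/8, 0)
Q = K + t·(R−K) with t = -4/17, so KQ:QR = -4/17:21/17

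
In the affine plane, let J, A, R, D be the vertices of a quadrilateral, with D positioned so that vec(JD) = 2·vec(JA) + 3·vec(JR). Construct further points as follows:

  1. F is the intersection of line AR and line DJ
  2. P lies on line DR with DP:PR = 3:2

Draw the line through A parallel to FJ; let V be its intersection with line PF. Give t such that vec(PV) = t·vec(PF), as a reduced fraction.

t = 7/2

Assign J = (0, 0), A = (1, 0), R = (0, 1), D = (2, 3) — the answer is frame-independent, so this choice is without loss of generality.
1. F is the intersection of line AR and line DJ ⇒ F = (2/5, 3/5)
2. P lies on line DR with DP:PR = 3:2 ⇒ P = (4/5, 9/5)
through A parallel to FJ: direction (-2/5, -3/5); meets PF at V = (-3/5, -12/5)
V = P + t·(F−P) with t = 7/2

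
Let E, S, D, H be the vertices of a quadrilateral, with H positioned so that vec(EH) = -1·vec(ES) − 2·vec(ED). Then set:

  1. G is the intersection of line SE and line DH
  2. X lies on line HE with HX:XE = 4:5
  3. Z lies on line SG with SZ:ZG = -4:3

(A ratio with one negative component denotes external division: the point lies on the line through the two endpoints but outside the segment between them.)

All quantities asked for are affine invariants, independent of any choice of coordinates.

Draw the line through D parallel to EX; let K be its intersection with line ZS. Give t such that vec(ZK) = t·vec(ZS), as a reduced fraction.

t = 23/32

Choose coordinates E = (0, 0), S = (1, 0), D = (0, 1), H = (-1, -2).
1. G is the intersection of line SE and line DH ⇒ G = (-1/3, 0)
2. X lies on line HE with HX:XE = 4:5 ⇒ X = (-5/9, -10/9)
3. Z lies on line SG with SZ:ZG = -4:3 ⇒ Z = (-13/3, 0)
through D parallel to EX: direction (-5/9, -10/9); meets ZS at K = (-1/2, 0)
K = Z + t·(S−Z) with t = 23/32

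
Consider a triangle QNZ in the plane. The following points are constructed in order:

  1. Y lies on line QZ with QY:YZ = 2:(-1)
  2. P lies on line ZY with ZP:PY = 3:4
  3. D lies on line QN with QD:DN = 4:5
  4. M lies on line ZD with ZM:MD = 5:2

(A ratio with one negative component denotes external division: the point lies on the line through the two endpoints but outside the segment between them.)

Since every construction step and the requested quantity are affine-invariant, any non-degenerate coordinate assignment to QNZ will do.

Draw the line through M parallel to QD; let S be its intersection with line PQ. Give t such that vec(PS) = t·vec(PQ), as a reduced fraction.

t = 4/5

Set Q = (0, 0), N = (1, 0), Z = (0, 1); any affine frame gives the same invariant.
1. Y lies on line QZ with QY:YZ = 2:(-1) ⇒ Y = (0, 2)
2. P lies on line ZY with ZP:PY = 3:4 ⇒ P = (0, 10/7)
3. D lies on line QN with QD:DN = 4:5 ⇒ D = (4/9, 0)
4. M lies on line ZD with ZM:MD = 5:2 ⇒ M = (20/63, 2/7)
through M parallel to QD: direction (4/9, 0); meets PQ at S = (0, 2/7)
S = P + t·(Q−P) with t = 4/5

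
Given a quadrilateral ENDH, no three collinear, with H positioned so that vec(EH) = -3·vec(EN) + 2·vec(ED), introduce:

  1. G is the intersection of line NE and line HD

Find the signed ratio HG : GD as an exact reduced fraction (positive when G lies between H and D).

HG:GD = -2

Choose coordinates E = (0, 0), N = (1, 0), D = (0, 1), H = (-3, 2).
1. G is the intersection of line NE and line HD ⇒ G = (3, 0)
G = H + t·(D−H) with t = 2, so HG:GD = t:(1−t) = 2:-1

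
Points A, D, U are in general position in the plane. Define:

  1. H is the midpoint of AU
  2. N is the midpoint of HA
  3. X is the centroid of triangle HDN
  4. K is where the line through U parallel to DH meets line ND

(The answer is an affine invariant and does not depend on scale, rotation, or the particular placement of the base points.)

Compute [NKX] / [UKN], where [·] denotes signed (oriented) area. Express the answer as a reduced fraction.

[NKX]:[UKN] = -1/9

Assign A = (0, 0), D = (1, 0), U = (0, 1) — the answer is frame-independent, so this choice is without loss of generality.
1. H is the midpoint of AU ⇒ H = (0, 1/2)
2. N is the midpoint of HA ⇒ N = (0, 1/4)
3. X is the centroid of triangle HDN ⇒ X = (1/3, 1/4)
4. K is where the line through U parallel to DH meets line ND ⇒ K = (3, -1/2)
2·[NKX] = 1/4, 2·[UKN] = -9/4
[NKX]:[UKN] = 1/4:-9/4 = -1/9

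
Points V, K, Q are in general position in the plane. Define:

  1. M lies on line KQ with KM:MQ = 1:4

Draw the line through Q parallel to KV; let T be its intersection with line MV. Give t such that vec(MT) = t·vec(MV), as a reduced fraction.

t = -4

Work in coordinates with V = (0, 0), K = (1, 0), Q = (0, 1).
1. M lies on line KQ with KM:MQ = 1:4 ⇒ M = (4/5, 1/5)
through Q parallel to KV: direction (-1, 0); meets MV at T = (4, 1)
T = M + t·(V−M) with t = -4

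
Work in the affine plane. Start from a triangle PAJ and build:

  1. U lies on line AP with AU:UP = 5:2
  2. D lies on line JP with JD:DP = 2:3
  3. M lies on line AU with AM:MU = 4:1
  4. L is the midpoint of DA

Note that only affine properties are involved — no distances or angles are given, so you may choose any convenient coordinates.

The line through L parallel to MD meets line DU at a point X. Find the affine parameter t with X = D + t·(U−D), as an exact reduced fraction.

Set P = (0, 0), A = (1, 0), J = (0, 1); any affine frame gives the same invariant.
1. U lies on line AP with AU:UP = 5:2 ⇒ U = (2/7, 0)
2. D lies on line JP with JD:DP = 2:3 ⇒ D = (0, 3/5)
3. M lies on line AU with AM:MU = 4:1 ⇒ M = (3/7, 0)
4. L is the midpoint of DA ⇒ L = (1/2, 3/10)
through L parallel to MD: direction (-3/7, 3/5); meets DU at X = (-4/7, 9/5)
X = D + t·(U−D) with t = -2

t = -2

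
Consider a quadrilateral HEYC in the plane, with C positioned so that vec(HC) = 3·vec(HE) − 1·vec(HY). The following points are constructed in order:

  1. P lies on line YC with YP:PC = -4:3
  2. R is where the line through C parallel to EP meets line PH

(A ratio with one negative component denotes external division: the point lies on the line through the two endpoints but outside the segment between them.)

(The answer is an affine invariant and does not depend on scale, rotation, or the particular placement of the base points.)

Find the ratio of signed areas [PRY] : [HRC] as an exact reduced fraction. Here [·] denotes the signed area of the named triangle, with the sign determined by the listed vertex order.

Choose coordinates H = (0, 0), E = (1, 0), Y = (0, 1), C = (3, -1).
1. P lies on line YC with YP:PC = -4:3 ⇒ P = (12, -7)
2. R is where the line through C parallel to EP meets line PH ⇒ R = (120/7, -10)
2·[PRY] = 36/7, 2·[HRC] = 90/7
[PRY]:[HRC] = 36/7:90/7 = 2/5

[PRY]:[HRC] = 2/5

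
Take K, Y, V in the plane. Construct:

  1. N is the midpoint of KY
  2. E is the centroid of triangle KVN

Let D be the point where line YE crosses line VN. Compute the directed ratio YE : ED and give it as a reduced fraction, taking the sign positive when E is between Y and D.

YE:ED = -4

Work in coordinates with K = (0, 0), Y = (1, 0), V = (0, 1).
1. N is the midpoint of KY ⇒ N = (1/2, 0)
2. E is the centroid of triangle KVN ⇒ E = (1/6, 1/3)
line YE meets VN at D = (3/8, 1/4)
E = Y + t·(D−Y) with t = 4/3, so YE:ED = 4/3:-1/3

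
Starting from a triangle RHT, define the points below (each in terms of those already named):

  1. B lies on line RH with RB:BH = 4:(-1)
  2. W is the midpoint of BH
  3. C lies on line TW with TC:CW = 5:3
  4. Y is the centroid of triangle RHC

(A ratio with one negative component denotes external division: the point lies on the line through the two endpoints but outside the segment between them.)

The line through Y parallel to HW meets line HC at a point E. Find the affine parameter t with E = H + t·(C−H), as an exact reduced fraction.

t = 1/3

Assign R = (0, 0), H = (1, 0), T = (0, 1) — the answer is frame-independent, so this choice is without loss of generality.
1. B lies on line RH with RB:BH = 4:(-1) ⇒ B = (4/3, 0)
2. W is the midpoint of BH ⇒ W = (7/6, 0)
3. C lies on line TW with TC:CW = 5:3 ⇒ C = (35/48, 3/8)
4. Y is the centroid of triangle RHC ⇒ Y = (83/144, 1/8)
through Y parallel to HW: direction (1/6, 0); meets HC at E = (131/144, 1/8)
E = H + t·(C−H) with t = 1/3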